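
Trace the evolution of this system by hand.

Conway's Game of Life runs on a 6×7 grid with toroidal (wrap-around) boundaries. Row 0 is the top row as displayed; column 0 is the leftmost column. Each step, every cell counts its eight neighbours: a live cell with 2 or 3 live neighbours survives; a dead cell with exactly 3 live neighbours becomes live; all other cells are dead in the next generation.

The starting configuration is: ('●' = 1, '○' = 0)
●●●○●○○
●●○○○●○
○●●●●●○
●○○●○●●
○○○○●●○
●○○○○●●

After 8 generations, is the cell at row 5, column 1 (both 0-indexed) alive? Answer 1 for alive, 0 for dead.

step 0: ●●●○●○○
●●○○○●○
○●●●●●○
●○○●○●●
○○○○●●○
●○○○○●●
step 1: ○○●○●○○
○○○○○●○
○○○●○○○
●●○○○○○
○○○○○○○
●○○●○○○
step 2: ○○○●●○○
○○○●●○○
○○○○○○○
○○○○○○○
●●○○○○○
○○○●○○○
step 3: ○○●○○○○
○○○●●○○
○○○○○○○
○○○○○○○
○○○○○○○
○○●●●○○
step 4: ○○●○○○○
○○○●○○○
○○○○○○○
○○○○○○○
○○○●○○○
○○●●○○○
step 5: ○○●○○○○
○○○○○○○
○○○○○○○
○○○○○○○
○○●●○○○
○○●●○○○
step 6: ○○●●○○○
○○○○○○○
○○○○○○○
○○○○○○○
○○●●○○○
○●○○○○○
step 7: ○○●○○○○
○○○○○○○
○○○○○○○
○○○○○○○
○○●○○○○
○●○○○○○
step 8: ○○○○○○○
○○○○○○○
○○○○○○○
○○○○○○○
○○○○○○○
○●●○○○○

1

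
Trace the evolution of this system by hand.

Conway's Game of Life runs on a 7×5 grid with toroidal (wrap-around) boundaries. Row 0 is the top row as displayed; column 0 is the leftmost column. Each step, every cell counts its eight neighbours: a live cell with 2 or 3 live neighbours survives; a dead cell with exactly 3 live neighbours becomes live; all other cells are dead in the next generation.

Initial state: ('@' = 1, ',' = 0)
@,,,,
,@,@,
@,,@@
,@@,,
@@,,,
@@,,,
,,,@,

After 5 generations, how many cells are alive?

[0] @,,,,
,@,@,
@,,@@
,@@,,
@@,,,
@@,,,
,,,@,
[1] ,,@,@
,@@@,
@,,@@
,,@@,
,,,,,
@@@,@
@@,,@
[2] ,,,,@
,@,,,
@,,,,
,,@@,
@,,,@
,,@@@
,,,,,
[3] ,,,,,
@,,,,
,@@,,
@@,@,
@@,,,
@,,@@
,,,,@
[4] ,,,,,
,@,,,
,,@,@
,,,,@
,,,@,
,@,@,
@,,@@
[5] @,,,@
,,,,,
@,,@,
,,,,@
,,@@@
@,,@,
@,@@@

14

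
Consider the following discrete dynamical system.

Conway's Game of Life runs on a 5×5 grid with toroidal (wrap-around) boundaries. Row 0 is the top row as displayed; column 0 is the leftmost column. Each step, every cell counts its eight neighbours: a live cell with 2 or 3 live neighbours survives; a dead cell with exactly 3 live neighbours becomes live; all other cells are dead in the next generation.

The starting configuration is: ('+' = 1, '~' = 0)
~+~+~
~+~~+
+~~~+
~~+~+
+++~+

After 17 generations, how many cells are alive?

k=0  ~+~+~
~+~~+
+~~~+
~~+~+
+++~+
k=1  ~~~+~
~++++
~+~~+
~~+~~
~~~~+
k=2  +~~~~
~+~~+
~+~~+
+~~+~
~~~+~
k=3  +~~~+
~+~~+
~++++
+~++~
~~~~~
k=4  +~~~+
~+~~~
~~~~~
+~~~~
++~+~
k=5  ~~+~+
+~~~~
~~~~~
++~~+
~+~~~
k=6  ++~~~
~~~~~
~+~~+
++~~~
~++++
k=7  ++~++
~+~~~
~+~~~
~~~~~
~~~++
k=8  ~+~+~
~+~~+
~~~~~
~~~~~
~~++~
k=9  ++~++
+~+~~
~~~~~
~~~~~
~~++~
k=10  +~~~~
+~++~
~~~~~
~~~~~
++++~
k=11  +~~~~
~+~~+
~~~~~
~++~~
+++~+
k=12  ~~++~
+~~~~
+++~~
~~++~
~~+++
k=13  ~++~~
+~~++
+~+++
+~~~~
~+~~+
k=14  ~++~~
~~~~~
~~+~~
~~+~~
~++~~
k=15  ~++~~
~++~~
~~~~~
~~++~
~~~+~
k=16  ~+~+~
~++~~
~+~+~
~~++~
~+~+~
k=17  ++~+~
++~+~
~+~+~
~+~++
~+~++

14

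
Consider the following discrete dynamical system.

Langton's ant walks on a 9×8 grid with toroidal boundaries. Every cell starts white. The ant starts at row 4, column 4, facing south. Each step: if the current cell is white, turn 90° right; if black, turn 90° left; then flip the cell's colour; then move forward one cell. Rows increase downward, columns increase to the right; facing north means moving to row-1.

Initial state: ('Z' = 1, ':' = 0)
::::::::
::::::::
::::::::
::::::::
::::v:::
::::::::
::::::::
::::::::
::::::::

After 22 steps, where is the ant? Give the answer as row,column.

0) ::::::::
::::::::
::::::::
::::::::
::::v:::
::::::::
::::::::
::::::::
::::::::
1) ::::::::
::::::::
::::::::
::::::::
:::<Z:::
::::::::
::::::::
::::::::
::::::::
2) ::::::::
::::::::
::::::::
:::^::::
:::ZZ:::
::::::::
::::::::
::::::::
::::::::
3) ::::::::
::::::::
::::::::
:::Z>:::
:::ZZ:::
::::::::
::::::::
::::::::
::::::::
4) ::::::::
::::::::
::::::::
:::ZZ:::
:::Zv:::
::::::::
::::::::
::::::::
::::::::
5) ::::::::
::::::::
::::::::
:::ZZ:::
:::Z:>::
::::::::
::::::::
::::::::
::::::::
6) ::::::::
::::::::
::::::::
:::ZZ:::
:::Z:Z::
:::::v::
::::::::
::::::::
::::::::
7) ::::::::
::::::::
::::::::
:::ZZ:::
:::Z:Z::
::::<Z::
::::::::
::::::::
::::::::
8) ::::::::
::::::::
::::::::
:::ZZ:::
:::Z^Z::
::::ZZ::
::::::::
::::::::
::::::::
9) ::::::::
::::::::
::::::::
:::ZZ:::
:::ZZ>::
::::ZZ::
::::::::
::::::::
::::::::
10) ::::::::
::::::::
::::::::
:::ZZ^::
:::ZZ:::
::::ZZ::
::::::::
::::::::
::::::::
11) ::::::::
::::::::
::::::::
:::ZZZ>:
:::ZZ:::
::::ZZ::
::::::::
::::::::
::::::::
12) ::::::::
::::::::
::::::::
:::ZZZZ:
:::ZZ:v:
::::ZZ::
::::::::
::::::::
::::::::
13) ::::::::
::::::::
::::::::
:::ZZZZ:
:::ZZ<Z:
::::ZZ::
::::::::
::::::::
::::::::
14) ::::::::
::::::::
::::::::
:::ZZ^Z:
:::ZZZZ:
::::ZZ::
::::::::
::::::::
::::::::
15) ::::::::
::::::::
::::::::
:::Z<:Z:
:::ZZZZ:
::::ZZ::
::::::::
::::::::
::::::::
16) ::::::::
::::::::
::::::::
:::Z::Z:
:::ZvZZ:
::::ZZ::
::::::::
::::::::
::::::::
17) ::::::::
::::::::
::::::::
:::Z::Z:
:::Z:>Z:
::::ZZ::
::::::::
::::::::
::::::::
18) ::::::::
::::::::
::::::::
:::Z:^Z:
:::Z::Z:
::::ZZ::
::::::::
::::::::
::::::::
19) ::::::::
::::::::
::::::::
:::Z:Z>:
:::Z::Z:
::::ZZ::
::::::::
::::::::
::::::::
20) ::::::::
::::::::
::::::^:
:::Z:Z::
:::Z::Z:
::::ZZ::
::::::::
::::::::
::::::::
21) ::::::::
::::::::
::::::Z>
:::Z:Z::
:::Z::Z:
::::ZZ::
::::::::
::::::::
::::::::
22) ::::::::
::::::::
::::::ZZ
:::Z:Z:v
:::Z::Z:
::::ZZ::
::::::::
::::::::
::::::::

3,7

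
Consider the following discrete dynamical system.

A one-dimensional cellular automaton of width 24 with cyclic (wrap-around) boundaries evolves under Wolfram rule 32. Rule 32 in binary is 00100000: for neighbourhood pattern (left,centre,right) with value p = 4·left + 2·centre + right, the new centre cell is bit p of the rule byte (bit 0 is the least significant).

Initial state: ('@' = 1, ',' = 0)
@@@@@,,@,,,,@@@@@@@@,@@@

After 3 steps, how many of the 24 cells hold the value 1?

0

step 0: @@@@@,,@,,,,@@@@@@@@,@@@
step 1: ,,,,,,,,,,,,,,,,,,,,@,,,
step 2: ,,,,,,,,,,,,,,,,,,,,,,,,
step 3: ,,,,,,,,,,,,,,,,,,,,,,,,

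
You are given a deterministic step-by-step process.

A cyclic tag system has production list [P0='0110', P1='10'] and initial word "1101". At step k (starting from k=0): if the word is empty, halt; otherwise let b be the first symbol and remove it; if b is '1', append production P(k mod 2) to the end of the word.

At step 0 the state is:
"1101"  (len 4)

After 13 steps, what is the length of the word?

17

step 0: "1101"  (len 4)
step 1: "1010110"  (len 7)
step 2: "01011010"  (len 8)
step 3: "1011010"  (len 7)
step 4: "01101010"  (len 8)
step 5: "1101010"  (len 7)
step 6: "10101010"  (len 8)
step 7: "01010100110"  (len 11)
step 8: "1010100110"  (len 10)
step 9: "0101001100110"  (len 13)
step 10: "101001100110"  (len 12)
step 11: "010011001100110"  (len 15)
step 12: "10011001100110"  (len 14)
step 13: "00110011001100110"  (len 17)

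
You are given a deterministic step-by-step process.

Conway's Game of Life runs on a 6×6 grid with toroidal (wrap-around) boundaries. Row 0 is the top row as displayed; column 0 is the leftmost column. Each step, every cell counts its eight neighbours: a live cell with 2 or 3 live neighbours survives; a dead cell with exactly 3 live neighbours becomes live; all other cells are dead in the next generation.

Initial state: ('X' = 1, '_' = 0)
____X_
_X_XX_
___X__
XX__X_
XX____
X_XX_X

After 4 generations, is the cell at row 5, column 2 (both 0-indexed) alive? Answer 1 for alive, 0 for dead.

gen 0: ____X_
_X_XX_
___X__
XX__X_
XX____
X_XX_X
gen 1: XX____
__XXX_
XX_X_X
XXX__X
___XX_
X_XXXX
gen 2: X_____
___XX_
______
______
______
X_X___
gen 3: _X_X_X
______
______
______
______
_X____
gen 4: X_X___
______
______
______
______
X_X___

1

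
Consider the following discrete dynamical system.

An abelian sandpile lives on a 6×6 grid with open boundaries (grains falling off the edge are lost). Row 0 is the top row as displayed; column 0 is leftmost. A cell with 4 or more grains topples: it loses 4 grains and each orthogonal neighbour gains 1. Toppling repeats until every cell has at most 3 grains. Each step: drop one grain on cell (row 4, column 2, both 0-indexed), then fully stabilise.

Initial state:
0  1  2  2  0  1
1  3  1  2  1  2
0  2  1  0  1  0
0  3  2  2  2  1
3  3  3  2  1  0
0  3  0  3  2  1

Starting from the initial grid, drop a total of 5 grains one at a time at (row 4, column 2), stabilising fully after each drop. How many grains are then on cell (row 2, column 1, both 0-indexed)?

t=0: 0  1  2  2  0  1
1  3  1  2  1  2
0  2  1  0  1  0
0  3  2  2  2  1
3  3  3  2  1  0
0  3  0  3  2  1
t=1: 0  1  2  2  0  1
1  3  1  2  1  2
0  3  2  0  1  0
2  1  0  3  2  1
0  3  2  3  1  0
2  0  2  3  2  1
t=2: 0  1  2  2  0  1
1  3  1  2  1  2
0  3  2  0  1  0
2  1  0  3  2  1
0  3  3  3  1  0
2  0  2  3  2  1
t=3: 0  1  2  2  0  1
1  3  1  2  1  2
0  3  2  1  1  0
2  2  2  0  3  1
1  0  3  2  2  0
2  2  0  1  3  1
t=4: 0  1  2  2  0  1
1  3  1  2  1  2
0  3  2  1  1  0
2  2  3  0  3  1
1  1  0  3  2  0
2  2  1  1  3  1
t=5: 0  1  2  2  0  1
1  3  1  2  1  2
0  3  2  1  1  0
2  2  3  0  3  1
1  1  1  3  2  0
2  2  1  1  3  1

3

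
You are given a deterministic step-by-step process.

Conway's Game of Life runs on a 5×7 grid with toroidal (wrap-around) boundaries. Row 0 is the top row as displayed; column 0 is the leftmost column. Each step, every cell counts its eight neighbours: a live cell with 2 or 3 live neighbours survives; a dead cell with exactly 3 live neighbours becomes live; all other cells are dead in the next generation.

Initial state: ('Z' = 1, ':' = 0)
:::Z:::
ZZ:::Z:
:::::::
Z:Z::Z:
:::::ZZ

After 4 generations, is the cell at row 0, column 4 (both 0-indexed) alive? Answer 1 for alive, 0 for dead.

0

t=0: :::Z:::
ZZ:::Z:
:::::::
Z:Z::Z:
:::::ZZ
t=1: Z:::ZZ:
:::::::
Z::::::
:::::Z:
::::ZZZ
t=2: ::::Z::
::::::Z
:::::::
::::ZZ:
:::::::
t=3: :::::::
:::::::
:::::Z:
:::::::
::::ZZ:
t=4: :::::::
:::::::
:::::::
::::ZZ:
:::::::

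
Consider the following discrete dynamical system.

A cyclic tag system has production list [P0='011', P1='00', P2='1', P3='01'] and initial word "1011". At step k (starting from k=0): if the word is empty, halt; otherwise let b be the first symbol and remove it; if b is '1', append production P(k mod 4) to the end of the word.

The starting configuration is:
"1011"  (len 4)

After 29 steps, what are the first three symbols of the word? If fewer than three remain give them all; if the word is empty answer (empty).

t=0: "1011"  (len 4)
t=1: "011011"  (len 6)
t=2: "11011"  (len 5)
t=3: "10111"  (len 5)
t=4: "011101"  (len 6)
t=5: "11101"  (len 5)
t=6: "110100"  (len 6)
t=7: "101001"  (len 6)
t=8: "0100101"  (len 7)
t=9: "100101"  (len 6)
t=10: "0010100"  (len 7)
t=11: "010100"  (len 6)
t=12: "10100"  (len 5)
t=13: "0100011"  (len 7)
t=14: "100011"  (len 6)
t=15: "000111"  (len 6)
t=16: "00111"  (len 5)
t=17: "0111"  (len 4)
t=18: "111"  (len 3)
t=19: "111"  (len 3)
t=20: "1101"  (len 4)
t=21: "101011"  (len 6)
t=22: "0101100"  (len 7)
t=23: "101100"  (len 6)
t=24: "0110001"  (len 7)
t=25: "110001"  (len 6)
t=26: "1000100"  (len 7)
t=27: "0001001"  (len 7)
t=28: "001001"  (len 6)
t=29: "01001"  (len 5)

010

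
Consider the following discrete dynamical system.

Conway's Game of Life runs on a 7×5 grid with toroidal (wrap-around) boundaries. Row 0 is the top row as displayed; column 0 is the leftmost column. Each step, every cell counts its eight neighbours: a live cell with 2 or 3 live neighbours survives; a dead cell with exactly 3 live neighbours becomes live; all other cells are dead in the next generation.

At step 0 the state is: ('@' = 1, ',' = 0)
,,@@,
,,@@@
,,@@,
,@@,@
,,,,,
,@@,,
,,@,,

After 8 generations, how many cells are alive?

2

[0] ,,@@,
,,@@@
,,@@,
,@@,@
,,,,,
,@@,,
,,@,,
[1] ,@,,@
,@,,@
@,,,,
,@@,,
@,,@,
,@@,,
,,,,,
[2] ,,,,,
,@,,@
@,@,,
@@@,@
@,,@,
,@@,,
@@@,,
[3] ,,@,,
@@,,,
,,@,,
,,@,,
,,,@,
,,,@@
@,@,,
[4] @,@,,
,@@,,
,,@,,
,,@@,
,,@@@
,,@@@
,@@,@
[5] @,,,,
,,@@,
,,,,,
,@,,@
,@,,,
,,,,,
,,,,@
[6] ,,,@@
,,,,,
,,@@,
@,,,,
@,,,,
,,,,,
,,,,,
[7] ,,,,,
,,@,@
,,,,,
,@,,@
,,,,,
,,,,,
,,,,,
[8] ,,,,,
,,,,,
@,,@,
,,,,,
,,,,,
,,,,,
,,,,,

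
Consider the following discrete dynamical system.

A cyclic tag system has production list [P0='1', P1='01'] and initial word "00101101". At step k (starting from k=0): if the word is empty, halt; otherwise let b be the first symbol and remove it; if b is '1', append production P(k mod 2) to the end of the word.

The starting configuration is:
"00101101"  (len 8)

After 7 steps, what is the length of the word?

5

0) "00101101"  (len 8)
1) "0101101"  (len 7)
2) "101101"  (len 6)
3) "011011"  (len 6)
4) "11011"  (len 5)
5) "10111"  (len 5)
6) "011101"  (len 6)
7) "11101"  (len 5)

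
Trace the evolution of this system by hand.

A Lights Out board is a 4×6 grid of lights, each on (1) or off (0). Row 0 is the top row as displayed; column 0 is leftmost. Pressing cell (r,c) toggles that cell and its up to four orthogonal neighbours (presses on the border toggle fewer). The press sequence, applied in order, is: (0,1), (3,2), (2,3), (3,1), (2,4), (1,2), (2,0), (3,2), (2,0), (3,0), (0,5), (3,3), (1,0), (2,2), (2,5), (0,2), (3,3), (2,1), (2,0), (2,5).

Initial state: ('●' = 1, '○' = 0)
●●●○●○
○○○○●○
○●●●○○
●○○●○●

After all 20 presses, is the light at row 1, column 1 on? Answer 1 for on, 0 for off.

gen 0: ●●●○●○
○○○○●○
○●●●○○
●○○●○●
gen 1: ○○○○●○
○●○○●○
○●●●○○
●○○●○●
gen 2: ○○○○●○
○●○○●○
○●○●○○
●●●○○●
gen 3: ○○○○●○
○●○●●○
○●●○●○
●●●●○●
gen 4: ○○○○●○
○●○●●○
○○●○●○
○○○●○●
gen 5: ○○○○●○
○●○●○○
○○●●○●
○○○●●●
gen 6: ○○●○●○
○○●○○○
○○○●○●
○○○●●●
gen 7: ○○●○●○
●○●○○○
●●○●○●
●○○●●●
gen 8: ○○●○●○
●○●○○○
●●●●○●
●●●○●●
gen 9: ○○●○●○
○○●○○○
○○●●○●
○●●○●●
gen 10: ○○●○●○
○○●○○○
●○●●○●
●○●○●●
gen 11: ○○●○○●
○○●○○●
●○●●○●
●○●○●●
gen 12: ○○●○○●
○○●○○●
●○●○○●
●○○●○●
gen 13: ●○●○○●
●●●○○●
○○●○○●
●○○●○●
gen 14: ●○●○○●
●●○○○●
○●○●○●
●○●●○●
gen 15: ●○●○○●
●●○○○○
○●○●●○
●○●●○○
gen 16: ●●○●○●
●●●○○○
○●○●●○
●○●●○○
gen 17: ●●○●○●
●●●○○○
○●○○●○
●○○○●○
gen 18: ●●○●○●
●○●○○○
●○●○●○
●●○○●○
gen 19: ●●○●○●
○○●○○○
○●●○●○
○●○○●○
gen 20: ●●○●○●
○○●○○●
○●●○○●
○●○○●●

0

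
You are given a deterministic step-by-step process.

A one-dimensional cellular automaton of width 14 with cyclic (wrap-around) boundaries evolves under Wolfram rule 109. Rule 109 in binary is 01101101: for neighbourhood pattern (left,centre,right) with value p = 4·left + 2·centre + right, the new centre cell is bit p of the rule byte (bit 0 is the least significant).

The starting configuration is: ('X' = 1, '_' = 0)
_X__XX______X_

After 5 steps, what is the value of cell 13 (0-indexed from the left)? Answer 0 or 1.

0

0) _X__XX______X_
1) _X__XX_XXXX_X_
2) _X__XXXX__XXX_
3) _X__X__X__X_X_
4) _X__X__X__XXX_
5) _X__X__X__X_X_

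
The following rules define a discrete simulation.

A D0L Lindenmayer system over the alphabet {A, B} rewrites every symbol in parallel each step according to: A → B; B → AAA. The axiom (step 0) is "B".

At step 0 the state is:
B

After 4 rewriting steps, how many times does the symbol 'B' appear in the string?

step 0: B
step 1: AAA
step 2: BBB
step 3: AAAAAAAAA
step 4: BBBBBBBBB

9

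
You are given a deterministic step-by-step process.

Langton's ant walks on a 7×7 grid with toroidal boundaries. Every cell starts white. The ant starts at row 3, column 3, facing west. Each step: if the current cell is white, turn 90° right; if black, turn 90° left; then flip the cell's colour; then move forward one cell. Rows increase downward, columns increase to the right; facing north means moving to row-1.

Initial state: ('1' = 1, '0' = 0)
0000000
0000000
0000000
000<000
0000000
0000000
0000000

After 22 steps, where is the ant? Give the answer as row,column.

6,4

t=0: 0000000
0000000
0000000
000<000
0000000
0000000
0000000
t=1: 0000000
0000000
000^000
0001000
0000000
0000000
0000000
t=2: 0000000
0000000
0001>00
0001000
0000000
0000000
0000000
t=3: 0000000
0000000
0001100
0001v00
0000000
0000000
0000000
t=4: 0000000
0000000
0001100
000<100
0000000
0000000
0000000
t=5: 0000000
0000000
0001100
0000100
000v000
0000000
0000000
t=6: 0000000
0000000
0001100
0000100
00<1000
0000000
0000000
t=7: 0000000
0000000
0001100
00^0100
0011000
0000000
0000000
t=8: 0000000
0000000
0001100
001>100
0011000
0000000
0000000
t=9: 0000000
0000000
0001100
0011100
001v000
0000000
0000000
t=10: 0000000
0000000
0001100
0011100
0010>00
0000000
0000000
t=11: 0000000
0000000
0001100
0011100
0010100
0000v00
0000000
t=12: 0000000
0000000
0001100
0011100
0010100
000<100
0000000
t=13: 0000000
0000000
0001100
0011100
001^100
0001100
0000000
t=14: 0000000
0000000
0001100
0011100
0011>00
0001100
0000000
t=15: 0000000
0000000
0001100
0011^00
0011000
0001100
0000000
t=16: 0000000
0000000
0001100
001<000
0011000
0001100
0000000
t=17: 0000000
0000000
0001100
0010000
001v000
0001100
0000000
t=18: 0000000
0000000
0001100
0010000
0010>00
0001100
0000000
t=19: 0000000
0000000
0001100
0010000
0010100
0001v00
0000000
t=20: 0000000
0000000
0001100
0010000
0010100
00010>0
0000000
t=21: 0000000
0000000
0001100
0010000
0010100
0001010
00000v0
t=22: 0000000
0000000
0001100
0010000
0010100
0001010
0000<10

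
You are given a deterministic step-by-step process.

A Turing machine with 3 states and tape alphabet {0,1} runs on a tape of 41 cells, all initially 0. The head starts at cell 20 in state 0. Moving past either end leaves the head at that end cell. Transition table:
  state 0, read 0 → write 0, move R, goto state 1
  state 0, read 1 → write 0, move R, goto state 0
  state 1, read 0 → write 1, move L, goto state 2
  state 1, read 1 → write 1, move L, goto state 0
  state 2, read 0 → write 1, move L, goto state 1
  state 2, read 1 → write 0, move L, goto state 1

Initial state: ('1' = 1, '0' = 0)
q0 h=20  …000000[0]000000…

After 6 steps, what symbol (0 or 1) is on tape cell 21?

1

step 0: q0 h=20  …000000[0]000000…
step 1: q1 h=21  …000000[0]000000…
step 2: q2 h=20  …000000[0]100000…
step 3: q1 h=19  …000000[0]110000…
step 4: q2 h=18  …000000[0]111000…
step 5: q1 h=17  …000000[0]111100…
step 6: q2 h=16  …000000[0]111110…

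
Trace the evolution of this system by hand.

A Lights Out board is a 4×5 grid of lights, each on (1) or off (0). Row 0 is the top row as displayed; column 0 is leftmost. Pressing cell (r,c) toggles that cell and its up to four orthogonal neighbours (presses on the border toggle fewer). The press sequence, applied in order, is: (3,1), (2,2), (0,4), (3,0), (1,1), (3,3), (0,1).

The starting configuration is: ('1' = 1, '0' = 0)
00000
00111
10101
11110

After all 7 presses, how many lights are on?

step 0: 00000
00111
10101
11110
step 1: 00000
00111
11101
00010
step 2: 00000
00011
10011
00110
step 3: 00011
00010
10011
00110
step 4: 00011
00010
00011
11110
step 5: 01011
11110
01011
11110
step 6: 01011
11110
01001
11001
step 7: 10111
10110
01001
11001

12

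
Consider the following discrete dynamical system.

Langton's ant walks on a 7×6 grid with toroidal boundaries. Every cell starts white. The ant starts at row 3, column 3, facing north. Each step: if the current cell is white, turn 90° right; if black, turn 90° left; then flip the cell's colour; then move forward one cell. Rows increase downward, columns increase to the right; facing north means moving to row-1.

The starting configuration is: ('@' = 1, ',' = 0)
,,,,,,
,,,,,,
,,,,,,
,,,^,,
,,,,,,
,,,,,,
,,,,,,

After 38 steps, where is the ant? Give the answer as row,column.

6,2

0) ,,,,,,
,,,,,,
,,,,,,
,,,^,,
,,,,,,
,,,,,,
,,,,,,
1) ,,,,,,
,,,,,,
,,,,,,
,,,@>,
,,,,,,
,,,,,,
,,,,,,
2) ,,,,,,
,,,,,,
,,,,,,
,,,@@,
,,,,v,
,,,,,,
,,,,,,
3) ,,,,,,
,,,,,,
,,,,,,
,,,@@,
,,,<@,
,,,,,,
,,,,,,
4) ,,,,,,
,,,,,,
,,,,,,
,,,^@,
,,,@@,
,,,,,,
,,,,,,
5) ,,,,,,
,,,,,,
,,,,,,
,,<,@,
,,,@@,
,,,,,,
,,,,,,
6) ,,,,,,
,,,,,,
,,^,,,
,,@,@,
,,,@@,
,,,,,,
,,,,,,
7) ,,,,,,
,,,,,,
,,@>,,
,,@,@,
,,,@@,
,,,,,,
,,,,,,
8) ,,,,,,
,,,,,,
,,@@,,
,,@v@,
,,,@@,
,,,,,,
,,,,,,
9) ,,,,,,
,,,,,,
,,@@,,
,,<@@,
,,,@@,
,,,,,,
,,,,,,
10) ,,,,,,
,,,,,,
,,@@,,
,,,@@,
,,v@@,
,,,,,,
,,,,,,
11) ,,,,,,
,,,,,,
,,@@,,
,,,@@,
,<@@@,
,,,,,,
,,,,,,
12) ,,,,,,
,,,,,,
,,@@,,
,^,@@,
,@@@@,
,,,,,,
,,,,,,
13) ,,,,,,
,,,,,,
,,@@,,
,@>@@,
,@@@@,
,,,,,,
,,,,,,
14) ,,,,,,
,,,,,,
,,@@,,
,@@@@,
,@v@@,
,,,,,,
,,,,,,
15) ,,,,,,
,,,,,,
,,@@,,
,@@@@,
,@,>@,
,,,,,,
,,,,,,
16) ,,,,,,
,,,,,,
,,@@,,
,@@^@,
,@,,@,
,,,,,,
,,,,,,
17) ,,,,,,
,,,,,,
,,@@,,
,@<,@,
,@,,@,
,,,,,,
,,,,,,
18) ,,,,,,
,,,,,,
,,@@,,
,@,,@,
,@v,@,
,,,,,,
,,,,,,
19) ,,,,,,
,,,,,,
,,@@,,
,@,,@,
,<@,@,
,,,,,,
,,,,,,
20) ,,,,,,
,,,,,,
,,@@,,
,@,,@,
,,@,@,
,v,,,,
,,,,,,
21) ,,,,,,
,,,,,,
,,@@,,
,@,,@,
,,@,@,
<@,,,,
,,,,,,
22) ,,,,,,
,,,,,,
,,@@,,
,@,,@,
^,@,@,
@@,,,,
,,,,,,
23) ,,,,,,
,,,,,,
,,@@,,
,@,,@,
@>@,@,
@@,,,,
,,,,,,
24) ,,,,,,
,,,,,,
,,@@,,
,@,,@,
@@@,@,
@v,,,,
,,,,,,
25) ,,,,,,
,,,,,,
,,@@,,
,@,,@,
@@@,@,
@,>,,,
,,,,,,
26) ,,,,,,
,,,,,,
,,@@,,
,@,,@,
@@@,@,
@,@,,,
,,v,,,
27) ,,,,,,
,,,,,,
,,@@,,
,@,,@,
@@@,@,
@,@,,,
,<@,,,
28) ,,,,,,
,,,,,,
,,@@,,
,@,,@,
@@@,@,
@^@,,,
,@@,,,
29) ,,,,,,
,,,,,,
,,@@,,
,@,,@,
@@@,@,
@@>,,,
,@@,,,
30) ,,,,,,
,,,,,,
,,@@,,
,@,,@,
@@^,@,
@@,,,,
,@@,,,
31) ,,,,,,
,,,,,,
,,@@,,
,@,,@,
@<,,@,
@@,,,,
,@@,,,
32) ,,,,,,
,,,,,,
,,@@,,
,@,,@,
@,,,@,
@v,,,,
,@@,,,
33) ,,,,,,
,,,,,,
,,@@,,
,@,,@,
@,,,@,
@,>,,,
,@@,,,
34) ,,,,,,
,,,,,,
,,@@,,
,@,,@,
@,,,@,
@,@,,,
,@v,,,
35) ,,,,,,
,,,,,,
,,@@,,
,@,,@,
@,,,@,
@,@,,,
,@,>,,
36) ,,,v,,
,,,,,,
,,@@,,
,@,,@,
@,,,@,
@,@,,,
,@,@,,
37) ,,<@,,
,,,,,,
,,@@,,
,@,,@,
@,,,@,
@,@,,,
,@,@,,
38) ,,@@,,
,,,,,,
,,@@,,
,@,,@,
@,,,@,
@,@,,,
,@^@,,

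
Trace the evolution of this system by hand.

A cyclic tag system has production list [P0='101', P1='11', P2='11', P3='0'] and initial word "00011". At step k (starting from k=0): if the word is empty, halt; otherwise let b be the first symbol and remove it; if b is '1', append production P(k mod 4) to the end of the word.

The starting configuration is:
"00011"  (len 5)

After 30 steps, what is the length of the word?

16

k=0  "00011"  (len 5)
k=1  "0011"  (len 4)
k=2  "011"  (len 3)
k=3  "11"  (len 2)
k=4  "10"  (len 2)
k=5  "0101"  (len 4)
k=6  "101"  (len 3)
k=7  "0111"  (len 4)
k=8  "111"  (len 3)
k=9  "11101"  (len 5)
k=10  "110111"  (len 6)
k=11  "1011111"  (len 7)
k=12  "0111110"  (len 7)
k=13  "111110"  (len 6)
k=14  "1111011"  (len 7)
k=15  "11101111"  (len 8)
k=16  "11011110"  (len 8)
k=17  "1011110101"  (len 10)
k=18  "01111010111"  (len 11)
k=19  "1111010111"  (len 10)
k=20  "1110101110"  (len 10)
k=21  "110101110101"  (len 12)
k=22  "1010111010111"  (len 13)
k=23  "01011101011111"  (len 14)
k=24  "1011101011111"  (len 13)
k=25  "011101011111101"  (len 15)
k=26  "11101011111101"  (len 14)
k=27  "110101111110111"  (len 15)
k=28  "101011111101110"  (len 15)
k=29  "01011111101110101"  (len 17)
k=30  "1011111101110101"  (len 16)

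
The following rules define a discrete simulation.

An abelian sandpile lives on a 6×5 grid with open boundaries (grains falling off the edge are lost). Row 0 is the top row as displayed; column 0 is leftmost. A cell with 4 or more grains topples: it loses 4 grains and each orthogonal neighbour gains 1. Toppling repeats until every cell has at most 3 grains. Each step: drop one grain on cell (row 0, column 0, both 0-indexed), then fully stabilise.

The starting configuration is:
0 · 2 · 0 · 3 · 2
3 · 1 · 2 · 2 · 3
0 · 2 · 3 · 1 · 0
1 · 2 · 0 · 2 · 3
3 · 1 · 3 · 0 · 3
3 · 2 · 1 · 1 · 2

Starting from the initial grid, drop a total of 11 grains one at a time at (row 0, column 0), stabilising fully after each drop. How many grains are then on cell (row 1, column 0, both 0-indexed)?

2

k=0  0 · 2 · 0 · 3 · 2
3 · 1 · 2 · 2 · 3
0 · 2 · 3 · 1 · 0
1 · 2 · 0 · 2 · 3
3 · 1 · 3 · 0 · 3
3 · 2 · 1 · 1 · 2
k=1  1 · 2 · 0 · 3 · 2
3 · 1 · 2 · 2 · 3
0 · 2 · 3 · 1 · 0
1 · 2 · 0 · 2 · 3
3 · 1 · 3 · 0 · 3
3 · 2 · 1 · 1 · 2
k=2  2 · 2 · 0 · 3 · 2
3 · 1 · 2 · 2 · 3
0 · 2 · 3 · 1 · 0
1 · 2 · 0 · 2 · 3
3 · 1 · 3 · 0 · 3
3 · 2 · 1 · 1 · 2
k=3  3 · 2 · 0 · 3 · 2
3 · 1 · 2 · 2 · 3
0 · 2 · 3 · 1 · 0
1 · 2 · 0 · 2 · 3
3 · 1 · 3 · 0 · 3
3 · 2 · 1 · 1 · 2
k=4  1 · 3 · 0 · 3 · 2
0 · 2 · 2 · 2 · 3
1 · 2 · 3 · 1 · 0
1 · 2 · 0 · 2 · 3
3 · 1 · 3 · 0 · 3
3 · 2 · 1 · 1 · 2
k=5  2 · 3 · 0 · 3 · 2
0 · 2 · 2 · 2 · 3
1 · 2 · 3 · 1 · 0
1 · 2 · 0 · 2 · 3
3 · 1 · 3 · 0 · 3
3 · 2 · 1 · 1 · 2
k=6  3 · 3 · 0 · 3 · 2
0 · 2 · 2 · 2 · 3
1 · 2 · 3 · 1 · 0
1 · 2 · 0 · 2 · 3
3 · 1 · 3 · 0 · 3
3 · 2 · 1 · 1 · 2
k=7  1 · 0 · 1 · 3 · 2
1 · 3 · 2 · 2 · 3
1 · 2 · 3 · 1 · 0
1 · 2 · 0 · 2 · 3
3 · 1 · 3 · 0 · 3
3 · 2 · 1 · 1 · 2
k=8  2 · 0 · 1 · 3 · 2
1 · 3 · 2 · 2 · 3
1 · 2 · 3 · 1 · 0
1 · 2 · 0 · 2 · 3
3 · 1 · 3 · 0 · 3
3 · 2 · 1 · 1 · 2
k=9  3 · 0 · 1 · 3 · 2
1 · 3 · 2 · 2 · 3
1 · 2 · 3 · 1 · 0
1 · 2 · 0 · 2 · 3
3 · 1 · 3 · 0 · 3
3 · 2 · 1 · 1 · 2
k=10  0 · 1 · 1 · 3 · 2
2 · 3 · 2 · 2 · 3
1 · 2 · 3 · 1 · 0
1 · 2 · 0 · 2 · 3
3 · 1 · 3 · 0 · 3
3 · 2 · 1 · 1 · 2
k=11  1 · 1 · 1 · 3 · 2
2 · 3 · 2 · 2 · 3
1 · 2 · 3 · 1 · 0
1 · 2 · 0 · 2 · 3
3 · 1 · 3 · 0 · 3
3 · 2 · 1 · 1 · 2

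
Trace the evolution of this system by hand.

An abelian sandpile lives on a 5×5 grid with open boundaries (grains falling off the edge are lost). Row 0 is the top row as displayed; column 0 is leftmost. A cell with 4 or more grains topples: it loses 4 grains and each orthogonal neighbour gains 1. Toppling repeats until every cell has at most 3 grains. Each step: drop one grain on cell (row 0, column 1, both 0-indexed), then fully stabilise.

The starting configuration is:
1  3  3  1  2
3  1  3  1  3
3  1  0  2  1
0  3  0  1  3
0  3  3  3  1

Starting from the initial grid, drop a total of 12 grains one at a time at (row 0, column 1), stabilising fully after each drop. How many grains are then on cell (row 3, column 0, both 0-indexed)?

1

gen 0: 1  3  3  1  2
3  1  3  1  3
3  1  0  2  1
0  3  0  1  3
0  3  3  3  1
gen 1: 2  1  1  2  2
3  3  0  2  3
3  1  1  2  1
0  3  0  1  3
0  3  3  3  1
gen 2: 2  2  1  2  2
3  3  0  2  3
3  1  1  2  1
0  3  0  1  3
0  3  3  3  1
gen 3: 2  3  1  2  2
3  3  0  2  3
3  1  1  2  1
0  3  0  1  3
0  3  3  3  1
gen 4: 0  2  2  2  2
2  1  1  2  3
0  3  1  2  1
1  3  0  1  3
0  3  3  3  1
gen 5: 0  3  2  2  2
2  1  1  2  3
0  3  1  2  1
1  3  0  1  3
0  3  3  3  1
gen 6: 1  0  3  2  2
2  2  1  2  3
0  3  1  2  1
1  3  0  1  3
0  3  3  3  1
gen 7: 1  1  3  2  2
2  2  1  2  3
0  3  1  2  1
1  3  0  1  3
0  3  3  3  1
gen 8: 1  2  3  2  2
2  2  1  2  3
0  3  1  2  1
1  3  0  1  3
0  3  3  3  1
gen 9: 1  3  3  2  2
2  2  1  2  3
0  3  1  2  1
1  3  0  1  3
0  3  3  3  1
gen 10: 2  1  0  3  2
2  3  2  2  3
0  3  1  2  1
1  3  0  1  3
0  3  3  3  1
gen 11: 2  2  0  3  2
2  3  2  2  3
0  3  1  2  1
1  3  0  1  3
0  3  3  3  1
gen 12: 2  3  0  3  2
2  3  2  2  3
0  3  1  2  1
1  3  0  1  3
0  3  3  3  1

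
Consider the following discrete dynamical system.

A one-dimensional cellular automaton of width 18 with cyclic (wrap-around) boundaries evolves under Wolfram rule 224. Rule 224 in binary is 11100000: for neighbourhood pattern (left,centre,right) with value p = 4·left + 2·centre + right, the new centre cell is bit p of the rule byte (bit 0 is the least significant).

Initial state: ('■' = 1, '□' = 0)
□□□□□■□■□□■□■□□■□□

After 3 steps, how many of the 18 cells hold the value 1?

0

k=0  □□□□□■□■□□■□■□□■□□
k=1  □□□□□□■□□□□■□□□□□□
k=2  □□□□□□□□□□□□□□□□□□
k=3  □□□□□□□□□□□□□□□□□□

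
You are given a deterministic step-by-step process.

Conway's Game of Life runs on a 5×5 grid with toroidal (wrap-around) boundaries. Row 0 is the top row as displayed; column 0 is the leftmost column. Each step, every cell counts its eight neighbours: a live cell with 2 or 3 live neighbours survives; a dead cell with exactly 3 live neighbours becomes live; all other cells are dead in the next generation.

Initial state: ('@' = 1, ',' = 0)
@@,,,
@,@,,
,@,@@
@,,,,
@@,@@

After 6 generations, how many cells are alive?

2

k=0  @@,,,
@,@,,
,@,@@
@,,,,
@@,@@
k=1  ,,,@,
,,@@,
,@@@@
,,,,,
,,@,,
k=2  ,,,@,
,@,,,
,@,,@
,@,,,
,,,,,
k=3  ,,,,,
@,@,,
,@@,,
@,,,,
,,,,,
k=4  ,,,,,
,,@,,
@,@,,
,@,,,
,,,,,
k=5  ,,,,,
,@,,,
,,@,,
,@,,,
,,,,,
k=6  ,,,,,
,,,,,
,@@,,
,,,,,
,,,,,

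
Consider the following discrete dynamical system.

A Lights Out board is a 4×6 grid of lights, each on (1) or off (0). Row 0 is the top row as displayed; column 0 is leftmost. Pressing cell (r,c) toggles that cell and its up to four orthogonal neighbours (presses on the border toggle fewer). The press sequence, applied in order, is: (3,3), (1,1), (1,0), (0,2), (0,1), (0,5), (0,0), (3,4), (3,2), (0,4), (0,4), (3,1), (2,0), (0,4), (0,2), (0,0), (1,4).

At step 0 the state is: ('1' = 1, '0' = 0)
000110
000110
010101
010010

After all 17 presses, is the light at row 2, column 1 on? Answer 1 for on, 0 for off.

0) 000110
000110
010101
010010
1) 000110
000110
010001
011100
2) 010110
111110
000001
011100
3) 110110
001110
100001
011100
4) 101010
000110
100001
011100
5) 010010
010110
100001
011100
6) 010001
010111
100001
011100
7) 100001
110111
100001
011100
8) 100001
110111
100011
011011
9) 100001
110111
101011
000111
10) 100110
110101
101011
000111
11) 100001
110111
101011
000111
12) 100001
110111
111011
111111
13) 100001
010111
001011
011111
14) 100110
010101
001011
011111
15) 111010
011101
001011
011111
16) 001010
111101
001011
011111
17) 001000
111010
001001
011111

0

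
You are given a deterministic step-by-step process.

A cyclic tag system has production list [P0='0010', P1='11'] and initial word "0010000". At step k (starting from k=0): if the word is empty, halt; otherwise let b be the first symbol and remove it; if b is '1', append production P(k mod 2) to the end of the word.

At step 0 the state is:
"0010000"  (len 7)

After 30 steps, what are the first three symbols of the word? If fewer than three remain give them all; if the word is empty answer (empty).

010

[0] "0010000"  (len 7)
[1] "010000"  (len 6)
[2] "10000"  (len 5)
[3] "00000010"  (len 8)
[4] "0000010"  (len 7)
[5] "000010"  (len 6)
[6] "00010"  (len 5)
[7] "0010"  (len 4)
[8] "010"  (len 3)
[9] "10"  (len 2)
[10] "011"  (len 3)
[11] "11"  (len 2)
[12] "111"  (len 3)
[13] "110010"  (len 6)
[14] "1001011"  (len 7)
[15] "0010110010"  (len 10)
[16] "010110010"  (len 9)
[17] "10110010"  (len 8)
[18] "011001011"  (len 9)
[19] "11001011"  (len 8)
[20] "100101111"  (len 9)
[21] "001011110010"  (len 12)
[22] "01011110010"  (len 11)
[23] "1011110010"  (len 10)
[24] "01111001011"  (len 11)
[25] "1111001011"  (len 10)
[26] "11100101111"  (len 11)
[27] "11001011110010"  (len 14)
[28] "100101111001011"  (len 15)
[29] "001011110010110010"  (len 18)
[30] "01011110010110010"  (len 17)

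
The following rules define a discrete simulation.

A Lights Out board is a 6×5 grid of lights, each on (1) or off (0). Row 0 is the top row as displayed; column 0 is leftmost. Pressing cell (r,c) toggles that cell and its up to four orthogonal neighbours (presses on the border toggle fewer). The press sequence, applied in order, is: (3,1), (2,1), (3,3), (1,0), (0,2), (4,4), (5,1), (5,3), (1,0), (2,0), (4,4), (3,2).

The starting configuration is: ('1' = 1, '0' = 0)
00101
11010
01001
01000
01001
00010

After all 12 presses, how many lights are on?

15

gen 0: 00101
11010
01001
01000
01001
00010
gen 1: 00101
11010
00001
10100
00001
00010
gen 2: 00101
10010
11101
11100
00001
00010
gen 3: 00101
10010
11111
11011
00011
00010
gen 4: 10101
01010
01111
11011
00011
00010
gen 5: 11011
01110
01111
11011
00011
00010
gen 6: 11011
01110
01111
11010
00000
00011
gen 7: 11011
01110
01111
11010
01000
11111
gen 8: 11011
01110
01111
11010
01010
11000
gen 9: 01011
10110
11111
11010
01010
11000
gen 10: 01011
00110
00111
01010
01010
11000
gen 11: 01011
00110
00111
01011
01001
11001
gen 12: 01011
00110
00011
00101
01101
11001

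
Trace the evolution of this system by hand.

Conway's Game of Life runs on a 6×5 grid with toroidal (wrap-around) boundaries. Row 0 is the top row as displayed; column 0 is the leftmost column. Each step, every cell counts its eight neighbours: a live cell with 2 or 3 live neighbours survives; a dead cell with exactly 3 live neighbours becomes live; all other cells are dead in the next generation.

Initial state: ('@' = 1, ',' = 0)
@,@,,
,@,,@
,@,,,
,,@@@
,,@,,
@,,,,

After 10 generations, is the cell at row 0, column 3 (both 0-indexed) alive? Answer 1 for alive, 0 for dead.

0) @,@,,
,@,,@
,@,,,
,,@@@
,,@,,
@,,,,
1) @,,,@
,@@,,
,@,,@
,@@@,
,@@,@
,,,,,
2) @@,,,
,@@@@
,,,,,
,,,,@
@@,,,
,@,@@
3) ,,,,,
,@@@@
@,@,@
@,,,,
,@@@,
,,,,@
4) @,@,@
,@@,@
,,@,,
@,,,,
@@@@@
,,@@,
5) @,,,@
,,@,@
@,@@,
@,,,,
@,,,,
,,,,,
6) @,,@@
,,@,,
@,@@,
@,,,,
,,,,,
@,,,@
7) @@,@,
@,@,,
,,@@@
,@,,@
@,,,@
@,,@,
8) @,,@,
@,,,,
,,@,@
,@@,,
,@,@,
,,@@,
9) ,@@@,
@@,@,
@,@@,
@@,,,
,@,@,
,@,@,
10) ,,,@,
@,,,,
,,,@,
@,,@,
,@,,@
@@,@@

1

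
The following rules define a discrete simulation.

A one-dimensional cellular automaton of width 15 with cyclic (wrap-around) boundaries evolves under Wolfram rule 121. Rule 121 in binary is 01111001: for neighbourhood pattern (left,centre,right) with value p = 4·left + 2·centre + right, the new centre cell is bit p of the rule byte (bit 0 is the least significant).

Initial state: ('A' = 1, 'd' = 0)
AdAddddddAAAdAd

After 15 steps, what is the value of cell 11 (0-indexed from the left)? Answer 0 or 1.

[0] AdAddddddAAAdAd
[1] dAdAAAAAdAdAAdA
[2] AdAAdddAAdAAAAd
[3] dAAAAAdAAAAddAA
[4] AAdddAAAddAAdAA
[5] dAAAdAdAAdAAAAd
[6] dAdAAdAAAAAddAA
[7] AdAAAAAdddAAdAA
[8] AAAdddAAAdAAAAd
[9] AdAAAdAdAAAddAA
[10] AAAdAAdAAdAAdAd
[11] AdAAAAAAAAAAAdA
[12] AAAdddddddddAAA
[13] ddAAAAAAAAAdAdd
[14] AdAdddddddAAdAA
[15] AAdAAAAAAdAAAAd

1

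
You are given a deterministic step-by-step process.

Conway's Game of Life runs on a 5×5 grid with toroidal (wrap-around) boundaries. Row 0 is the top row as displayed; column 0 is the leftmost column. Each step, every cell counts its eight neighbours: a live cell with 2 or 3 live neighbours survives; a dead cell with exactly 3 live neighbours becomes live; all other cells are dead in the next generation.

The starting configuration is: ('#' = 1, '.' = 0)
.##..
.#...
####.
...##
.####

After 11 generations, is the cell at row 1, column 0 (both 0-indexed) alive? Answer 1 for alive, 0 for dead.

0) .##..
.#...
####.
...##
.####
1) .....
...#.
##.#.
.....
.#..#
2) .....
..#.#
..#.#
.##.#
.....
3) .....
.....
..#.#
###..
.....
4) .....
.....
#.##.
####.
.#...
5) .....
.....
#..#.
#..#.
##...
6) .....
.....
.....
#.#..
##..#
7) #....
.....
.....
#...#
##..#
8) ##..#
.....
.....
.#..#
.#...
9) ##...
#....
.....
#....
.##.#
10) ..#.#
##...
.....
##...
..#.#
11) ..#.#
##...
.....
##...
..#.#

1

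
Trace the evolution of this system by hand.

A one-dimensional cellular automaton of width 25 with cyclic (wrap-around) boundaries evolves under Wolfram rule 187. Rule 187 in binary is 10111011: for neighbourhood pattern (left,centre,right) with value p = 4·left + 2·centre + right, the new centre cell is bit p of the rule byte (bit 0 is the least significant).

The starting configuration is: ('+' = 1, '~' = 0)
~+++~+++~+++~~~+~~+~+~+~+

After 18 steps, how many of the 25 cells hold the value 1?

17

0) ~+++~+++~+++~~~+~~+~+~+~+
1) +++~+++~+++~+++~++~+~+~+~
2) ++~+++~+++~+++~++~+~+~+~+
3) +~+++~+++~+++~++~+~+~+~++
4) ~+++~+++~+++~++~+~+~+~+++
5) +++~+++~+++~++~+~+~+~+++~
6) ++~+++~+++~++~+~+~+~+++~+
7) +~+++~+++~++~+~+~+~+++~++
8) ~+++~+++~++~+~+~+~+++~+++
9) +++~+++~++~+~+~+~+++~+++~
10) ++~+++~++~+~+~+~+++~+++~+
11) +~+++~++~+~+~+~+++~+++~++
12) ~+++~++~+~+~+~+++~+++~+++
13) +++~++~+~+~+~+++~+++~+++~
14) ++~++~+~+~+~+++~+++~+++~+
15) +~++~+~+~+~+++~+++~+++~++
16) ~++~+~+~+~+++~+++~+++~+++
17) ++~+~+~+~+++~+++~+++~+++~
18) +~+~+~+~+++~+++~+++~+++~+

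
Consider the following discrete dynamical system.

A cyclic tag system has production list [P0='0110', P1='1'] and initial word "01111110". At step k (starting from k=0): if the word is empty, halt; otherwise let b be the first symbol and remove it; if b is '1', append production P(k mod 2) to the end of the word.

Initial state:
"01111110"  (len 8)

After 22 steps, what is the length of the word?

[0] "01111110"  (len 8)
[1] "1111110"  (len 7)
[2] "1111101"  (len 7)
[3] "1111010110"  (len 10)
[4] "1110101101"  (len 10)
[5] "1101011010110"  (len 13)
[6] "1010110101101"  (len 13)
[7] "0101101011010110"  (len 16)
[8] "101101011010110"  (len 15)
[9] "011010110101100110"  (len 18)
[10] "11010110101100110"  (len 17)
[11] "10101101011001100110"  (len 20)
[12] "01011010110011001101"  (len 20)
[13] "1011010110011001101"  (len 19)
[14] "0110101100110011011"  (len 19)
[15] "110101100110011011"  (len 18)
[16] "101011001100110111"  (len 18)
[17] "010110011001101110110"  (len 21)
[18] "10110011001101110110"  (len 20)
[19] "01100110011011101100110"  (len 23)
[20] "1100110011011101100110"  (len 22)
[21] "1001100110111011001100110"  (len 25)
[22] "0011001101110110011001101"  (len 25)

25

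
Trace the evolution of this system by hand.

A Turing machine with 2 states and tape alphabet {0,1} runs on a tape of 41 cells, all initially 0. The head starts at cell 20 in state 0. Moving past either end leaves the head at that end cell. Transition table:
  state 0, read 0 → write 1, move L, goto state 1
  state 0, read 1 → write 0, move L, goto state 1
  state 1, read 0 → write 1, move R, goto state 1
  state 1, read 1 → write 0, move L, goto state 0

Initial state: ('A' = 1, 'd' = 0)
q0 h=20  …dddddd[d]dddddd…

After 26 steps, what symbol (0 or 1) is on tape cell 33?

t=0: q0 h=20  …dddddd[d]dddddd…
t=1: q1 h=19  …dddddd[d]Addddd…
t=2: q1 h=20  …dddddA[A]dddddd…
t=3: q0 h=19  …dddddd[A]dddddd…
t=4: q1 h=18  …dddddd[d]dddddd…
t=5: q1 h=19  …dddddA[d]dddddd…
t=6: q1 h=20  …ddddAA[d]dddddd…
t=7: q1 h=21  …dddAAA[d]dddddd…
t=8: q1 h=22  …ddAAAA[d]dddddd…
t=9: q1 h=23  …dAAAAA[d]dddddd…
t=10: q1 h=24  …AAAAAA[d]dddddd…
t=11: q1 h=25  …AAAAAA[d]dddddd…
t=12: q1 h=26  …AAAAAA[d]dddddd…
t=13: q1 h=27  …AAAAAA[d]dddddd…
t=14: q1 h=28  …AAAAAA[d]dddddd…
t=15: q1 h=29  …AAAAAA[d]dddddd…
t=16: q1 h=30  …AAAAAA[d]dddddd…
t=17: q1 h=31  …AAAAAA[d]dddddd…
t=18: q1 h=32  …AAAAAA[d]dddddd…
t=19: q1 h=33  …AAAAAA[d]dddddd…
t=20: q1 h=34  …AAAAAA[d]dddddd|
t=21: q1 h=35  …AAAAAA[d]ddddd|
t=22: q1 h=36  …AAAAAA[d]dddd|
t=23: q1 h=37  …AAAAAA[d]ddd|
t=24: q1 h=38  …AAAAAA[d]dd|
t=25: q1 h=39  …AAAAAA[d]d|
t=26: q1 h=40  …AAAAAA[d]|

1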